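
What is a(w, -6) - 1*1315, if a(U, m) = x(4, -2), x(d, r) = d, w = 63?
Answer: -1311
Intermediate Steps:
a(U, m) = 4
a(w, -6) - 1*1315 = 4 - 1*1315 = 4 - 1315 = -1311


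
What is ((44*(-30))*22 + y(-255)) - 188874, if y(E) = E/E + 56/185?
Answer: -40313849/185 ≈ -2.1791e+5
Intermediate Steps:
y(E) = 241/185 (y(E) = 1 + 56*(1/185) = 1 + 56/185 = 241/185)
((44*(-30))*22 + y(-255)) - 188874 = ((44*(-30))*22 + 241/185) - 188874 = (-1320*22 + 241/185) - 188874 = (-29040 + 241/185) - 188874 = -5372159/185 - 188874 = -40313849/185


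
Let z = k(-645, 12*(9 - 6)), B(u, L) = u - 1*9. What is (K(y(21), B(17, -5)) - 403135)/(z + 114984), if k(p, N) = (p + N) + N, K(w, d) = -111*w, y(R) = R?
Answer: -405466/114411 ≈ -3.5439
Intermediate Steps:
B(u, L) = -9 + u (B(u, L) = u - 9 = -9 + u)
k(p, N) = p + 2*N (k(p, N) = (N + p) + N = p + 2*N)
z = -573 (z = -645 + 2*(12*(9 - 6)) = -645 + 2*(12*3) = -645 + 2*36 = -645 + 72 = -573)
(K(y(21), B(17, -5)) - 403135)/(z + 114984) = (-111*21 - 403135)/(-573 + 114984) = (-2331 - 403135)/114411 = -405466*1/114411 = -405466/114411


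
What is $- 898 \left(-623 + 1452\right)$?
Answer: $-744442$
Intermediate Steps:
$- 898 \left(-623 + 1452\right) = \left(-898\right) 829 = -744442$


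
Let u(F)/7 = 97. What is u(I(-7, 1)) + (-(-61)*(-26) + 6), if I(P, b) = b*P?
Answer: -901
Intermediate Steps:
I(P, b) = P*b
u(F) = 679 (u(F) = 7*97 = 679)
u(I(-7, 1)) + (-(-61)*(-26) + 6) = 679 + (-(-61)*(-26) + 6) = 679 + (-61*26 + 6) = 679 + (-1586 + 6) = 679 - 1580 = -901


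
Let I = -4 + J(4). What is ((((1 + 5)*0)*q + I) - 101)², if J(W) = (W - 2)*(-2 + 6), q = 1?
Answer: 9409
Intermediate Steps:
J(W) = -8 + 4*W (J(W) = (-2 + W)*4 = -8 + 4*W)
I = 4 (I = -4 + (-8 + 4*4) = -4 + (-8 + 16) = -4 + 8 = 4)
((((1 + 5)*0)*q + I) - 101)² = ((((1 + 5)*0)*1 + 4) - 101)² = (((6*0)*1 + 4) - 101)² = ((0*1 + 4) - 101)² = ((0 + 4) - 101)² = (4 - 101)² = (-97)² = 9409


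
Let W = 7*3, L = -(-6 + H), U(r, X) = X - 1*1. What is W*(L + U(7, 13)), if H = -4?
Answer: 462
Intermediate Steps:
U(r, X) = -1 + X (U(r, X) = X - 1 = -1 + X)
L = 10 (L = -(-6 - 4) = -1*(-10) = 10)
W = 21
W*(L + U(7, 13)) = 21*(10 + (-1 + 13)) = 21*(10 + 12) = 21*22 = 462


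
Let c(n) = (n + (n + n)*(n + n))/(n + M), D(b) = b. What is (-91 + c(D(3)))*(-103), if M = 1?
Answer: 33475/4 ≈ 8368.8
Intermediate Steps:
c(n) = (n + 4*n²)/(1 + n) (c(n) = (n + (n + n)*(n + n))/(n + 1) = (n + (2*n)*(2*n))/(1 + n) = (n + 4*n²)/(1 + n))
(-91 + c(D(3)))*(-103) = (-91 + 3*(1 + 4*3)/(1 + 3))*(-103) = (-91 + 3*(1 + 12)/4)*(-103) = (-91 + 3*(¼)*13)*(-103) = (-91 + 39/4)*(-103) = -325/4*(-103) = 33475/4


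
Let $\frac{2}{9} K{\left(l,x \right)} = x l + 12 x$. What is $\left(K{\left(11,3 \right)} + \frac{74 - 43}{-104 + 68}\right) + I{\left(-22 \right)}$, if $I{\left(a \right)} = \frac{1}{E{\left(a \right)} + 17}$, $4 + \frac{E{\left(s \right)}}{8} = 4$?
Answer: $\frac{189535}{612} \approx 309.7$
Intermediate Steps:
$E{\left(s \right)} = 0$ ($E{\left(s \right)} = -32 + 8 \cdot 4 = -32 + 32 = 0$)
$K{\left(l,x \right)} = 54 x + \frac{9 l x}{2}$ ($K{\left(l,x \right)} = \frac{9 \left(x l + 12 x\right)}{2} = \frac{9 \left(l x + 12 x\right)}{2} = \frac{9 \left(12 x + l x\right)}{2} = 54 x + \frac{9 l x}{2}$)
$I{\left(a \right)} = \frac{1}{17}$ ($I{\left(a \right)} = \frac{1}{0 + 17} = \frac{1}{17}$)
$\left(K{\left(11,3 \right)} + \frac{74 - 43}{-104 + 68}\right) + I{\left(-22 \right)} = \left(\frac{9}{2} \cdot 3 \left(12 + 11\right) + \frac{74 - 43}{-104 + 68}\right) + \frac{1}{17} = \left(\frac{9}{2} \cdot 3 \cdot 23 + \frac{31}{-36}\right) + \frac{1}{17} = \left(\frac{621}{2} + 31 \left(- \frac{1}{36}\right)\right) + \frac{1}{17} = \left(\frac{621}{2} - \frac{31}{36}\right) + \frac{1}{17} = \frac{11147}{36} + \frac{1}{17} = \frac{189535}{612}$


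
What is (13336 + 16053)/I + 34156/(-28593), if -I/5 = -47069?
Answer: -7198124143/6729219585 ≈ -1.0697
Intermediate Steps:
I = 235345 (I = -5*(-47069) = 235345)
(13336 + 16053)/I + 34156/(-28593) = (13336 + 16053)/235345 + 34156/(-28593) = 29389*(1/235345) + 34156*(-1/28593) = 29389/235345 - 34156/28593 = -7198124143/6729219585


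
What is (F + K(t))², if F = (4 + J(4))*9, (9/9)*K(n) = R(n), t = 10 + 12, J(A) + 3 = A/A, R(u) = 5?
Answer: 529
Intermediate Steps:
J(A) = -2 (J(A) = -3 + A/A = -3 + 1 = -2)
t = 22
K(n) = 5
F = 18 (F = (4 - 2)*9 = 2*9 = 18)
(F + K(t))² = (18 + 5)² = 23² = 529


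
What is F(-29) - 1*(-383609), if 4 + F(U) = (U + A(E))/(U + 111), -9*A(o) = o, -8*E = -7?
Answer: 2264801825/5904 ≈ 3.8360e+5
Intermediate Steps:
E = 7/8 (E = -1/8*(-7) = 7/8 ≈ 0.87500)
A(o) = -o/9
F(U) = -4 + (-7/72 + U)/(111 + U) (F(U) = -4 + (U - 1/9*7/8)/(U + 111) = -4 + (U - 7/72)/(111 + U) = -4 + (-7/72 + U)/(111 + U))
F(-29) - 1*(-383609) = (-31975 - 216*(-29))/(72*(111 - 29)) - 1*(-383609) = (1/72)*(-31975 + 6264)/82 + 383609 = (1/72)*(1/82)*(-25711) + 383609 = -25711/5904 + 383609 = 2264801825/5904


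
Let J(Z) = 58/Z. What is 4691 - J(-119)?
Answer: 558287/119 ≈ 4691.5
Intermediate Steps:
4691 - J(-119) = 4691 - 58/(-119) = 4691 - 58*(-1)/119 = 4691 - 1*(-58/119) = 4691 + 58/119 = 558287/119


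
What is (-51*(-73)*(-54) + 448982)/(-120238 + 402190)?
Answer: 5635/6408 ≈ 0.87937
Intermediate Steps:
(-51*(-73)*(-54) + 448982)/(-120238 + 402190) = (3723*(-54) + 448982)/281952 = (-201042 + 448982)*(1/281952) = 247940*(1/281952) = 5635/6408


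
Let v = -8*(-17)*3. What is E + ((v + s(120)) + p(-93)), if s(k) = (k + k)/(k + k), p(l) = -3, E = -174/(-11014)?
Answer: 2235929/5507 ≈ 406.02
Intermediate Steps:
E = 87/5507 (E = -174*(-1/11014) = 87/5507 ≈ 0.015798)
s(k) = 1 (s(k) = (2*k)/((2*k)) = (2*k)*(1/(2*k)) = 1)
v = 408 (v = 136*3 = 408)
E + ((v + s(120)) + p(-93)) = 87/5507 + ((408 + 1) - 3) = 87/5507 + (409 - 3) = 87/5507 + 406 = 2235929/5507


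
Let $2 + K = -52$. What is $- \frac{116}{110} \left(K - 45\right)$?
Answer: $\frac{522}{5} \approx 104.4$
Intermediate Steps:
$K = -54$ ($K = -2 - 52 = -54$)
$- \frac{116}{110} \left(K - 45\right) = - \frac{116}{110} \left(-54 - 45\right) = \left(-116\right) \frac{1}{110} \left(-99\right) = \left(- \frac{58}{55}\right) \left(-99\right) = \frac{522}{5}$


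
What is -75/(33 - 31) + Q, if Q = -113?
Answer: -301/2 ≈ -150.50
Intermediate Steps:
-75/(33 - 31) + Q = -75/(33 - 31) - 113 = -75/2 - 113 = -301/2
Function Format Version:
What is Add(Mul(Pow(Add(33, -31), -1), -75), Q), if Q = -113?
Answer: Rational(-301, 2) ≈ -150.50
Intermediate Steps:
Add(Mul(Pow(Add(33, -31), -1), -75), Q) = Add(Mul(Pow(Add(33, -31), -1), -75), -113) = Add(Mul(Pow(2, -1), -75), -113) = Add(Mul(Rational(1, 2), -75), -113) = Add(Rational(-75, 2), -113) = Rational(-301, 2)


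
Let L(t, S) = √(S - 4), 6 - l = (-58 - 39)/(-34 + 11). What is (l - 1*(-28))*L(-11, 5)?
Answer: 685/23 ≈ 29.783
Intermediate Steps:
l = 41/23 (l = 6 - (-58 - 39)/(-34 + 11) = 6 - (-97)/(-23) = 6 - (-97)*(-1)/23 = 6 - 1*97/23 = 6 - 97/23 = 41/23 ≈ 1.7826)
L(t, S) = √(-4 + S)
(l - 1*(-28))*L(-11, 5) = (41/23 - 1*(-28))*√(-4 + 5) = (41/23 + 28)*√1 = (685/23)*1 = 685/23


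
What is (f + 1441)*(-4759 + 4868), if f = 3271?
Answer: 513608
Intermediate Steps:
(f + 1441)*(-4759 + 4868) = (3271 + 1441)*(-4759 + 4868) = 4712*109 = 513608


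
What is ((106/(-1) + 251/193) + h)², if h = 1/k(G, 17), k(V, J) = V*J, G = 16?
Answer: 30207236124321/2755830016 ≈ 10961.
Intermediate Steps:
k(V, J) = J*V
h = 1/272 (h = 1/(17*16) = 1/272 ≈ 0.0036765)
((106/(-1) + 251/193) + h)² = ((106/(-1) + 251/193) + 1/272)² = ((106*(-1) + 251*(1/193)) + 1/272)² = ((-106 + 251/193) + 1/272)² = (-20207/193 + 1/272)² = (-5496111/52496)² = 30207236124321/2755830016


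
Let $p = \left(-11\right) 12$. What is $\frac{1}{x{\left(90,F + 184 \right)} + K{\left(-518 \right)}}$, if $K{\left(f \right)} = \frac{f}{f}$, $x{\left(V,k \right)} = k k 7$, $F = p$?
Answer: $\frac{1}{18929} \approx 5.2829 \cdot 10^{-5}$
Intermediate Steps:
$p = -132$
$F = -132$
$x{\left(V,k \right)} = 7 k^{2}$ ($x{\left(V,k \right)} = k^{2} \cdot 7 = 7 k^{2}$)
$K{\left(f \right)} = 1$
$\frac{1}{x{\left(90,F + 184 \right)} + K{\left(-518 \right)}} = \frac{1}{7 \left(-132 + 184\right)^{2} + 1} = \frac{1}{7 \cdot 52^{2} + 1} = \frac{1}{7 \cdot 2704 + 1} = \frac{1}{18928 + 1} = \frac{1}{18929}$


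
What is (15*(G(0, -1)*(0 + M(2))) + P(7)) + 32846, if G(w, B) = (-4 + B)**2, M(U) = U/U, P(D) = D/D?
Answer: 33222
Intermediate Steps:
P(D) = 1
M(U) = 1
(15*(G(0, -1)*(0 + M(2))) + P(7)) + 32846 = (15*((-4 - 1)**2*(0 + 1)) + 1) + 32846 = (15*((-5)**2*1) + 1) + 32846 = (15*(25*1) + 1) + 32846 = (15*25 + 1) + 32846 = (375 + 1) + 32846 = 376 + 32846 = 33222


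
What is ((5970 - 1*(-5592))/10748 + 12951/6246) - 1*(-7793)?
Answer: 7269043777/932389 ≈ 7796.1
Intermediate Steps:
((5970 - 1*(-5592))/10748 + 12951/6246) - 1*(-7793) = ((5970 + 5592)*(1/10748) + 12951*(1/6246)) + 7793 = (11562*(1/10748) + 1439/694) + 7793 = (5781/5374 + 1439/694) + 7793 = 2936300/932389 + 7793 = 7269043777/932389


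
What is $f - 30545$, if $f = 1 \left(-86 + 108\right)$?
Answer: $-30523$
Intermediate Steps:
$f = 22$ ($f = 1 \cdot 22 = 22$)
$f - 30545 = 22 - 30545 = -30523$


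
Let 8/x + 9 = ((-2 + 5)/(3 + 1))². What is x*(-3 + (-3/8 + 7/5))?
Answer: 1264/675 ≈ 1.8726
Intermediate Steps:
x = -128/135 (x = 8/(-9 + ((-2 + 5)/(3 + 1))²) = 8/(-9 + (3/4)²) = 8/(-9 + (3*(¼))²) = 8/(-9 + (¾)²) = 8/(-9 + 9/16) = 8/(-135/16) = 8*(-16/135) = -128/135 ≈ -0.94815)
x*(-3 + (-3/8 + 7/5)) = -128*(-3 + (-3/8 + 7/5))/135 = -128*(-3 + 41/40)/135 = -128/135*(-79/40) = 1264/675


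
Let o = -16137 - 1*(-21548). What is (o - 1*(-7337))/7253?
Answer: 12748/7253 ≈ 1.7576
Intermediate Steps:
o = 5411 (o = -16137 + 21548 = 5411)
(o - 1*(-7337))/7253 = (5411 - 1*(-7337))/7253 = (5411 + 7337)*(1/7253) = 12748*(1/7253) = 12748/7253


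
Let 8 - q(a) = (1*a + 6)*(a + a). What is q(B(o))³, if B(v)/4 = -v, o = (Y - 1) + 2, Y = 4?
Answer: -168196608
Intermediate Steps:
o = 5 (o = (4 - 1) + 2 = 3 + 2 = 5)
B(v) = -4*v (B(v) = 4*(-v) = -4*v)
q(a) = 8 - 2*a*(6 + a) (q(a) = 8 - (1*a + 6)*(a + a) = 8 - (a + 6)*2*a = 8 - (6 + a)*2*a = 8 - 2*a*(6 + a))
q(B(o))³ = (8 - (-48)*5 - 2*(-4*5)²)³ = (8 - 12*(-20) - 2*(-20)²)³ = (8 + 240 - 2*400)³ = (8 + 240 - 800)³ = (-552)³ = -168196608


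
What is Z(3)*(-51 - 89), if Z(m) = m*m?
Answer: -1260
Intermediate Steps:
Z(m) = m²
Z(3)*(-51 - 89) = 3²*(-51 - 89) = 9*(-140) = -1260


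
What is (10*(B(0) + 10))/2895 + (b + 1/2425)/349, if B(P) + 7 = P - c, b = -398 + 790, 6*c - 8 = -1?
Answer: 1660503512/1470066525 ≈ 1.1295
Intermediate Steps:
c = 7/6 (c = 4/3 + (⅙)*(-1) = 4/3 - ⅙ = 7/6 ≈ 1.1667)
b = 392
B(P) = -49/6 + P (B(P) = -7 + (P - 1*7/6) = -7 + (P - 7/6) = -7 + (-7/6 + P) = -49/6 + P)
(10*(B(0) + 10))/2895 + (b + 1/2425)/349 = (10*((-49/6 + 0) + 10))/2895 + (392 + 1/2425)/349 = (10*(-49/6 + 10))*(1/2895) + (392 + 1/2425)*(1/349) = (10*(11/6))*(1/2895) + (950601/2425)*(1/349) = (55/3)*(1/2895) + 950601/846325 = 11/1737 + 950601/846325 = 1660503512/1470066525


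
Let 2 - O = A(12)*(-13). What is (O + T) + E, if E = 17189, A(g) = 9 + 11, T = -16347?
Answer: 1104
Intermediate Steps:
A(g) = 20
O = 262 (O = 2 - 20*(-13) = 2 - 1*(-260) = 2 + 260 = 262)
(O + T) + E = (262 - 16347) + 17189 = -16085 + 17189 = 1104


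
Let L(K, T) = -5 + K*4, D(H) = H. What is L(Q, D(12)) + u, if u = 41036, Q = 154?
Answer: 41647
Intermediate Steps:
L(K, T) = -5 + 4*K
L(Q, D(12)) + u = (-5 + 4*154) + 41036 = (-5 + 616) + 41036 = 611 + 41036 = 41647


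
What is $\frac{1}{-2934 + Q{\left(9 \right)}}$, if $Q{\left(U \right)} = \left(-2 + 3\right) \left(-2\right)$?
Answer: $- \frac{1}{2936} \approx -0.0003406$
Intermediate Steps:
$Q{\left(U \right)} = -2$ ($Q{\left(U \right)} = 1 \left(-2\right) = -2$)
$\frac{1}{-2934 + Q{\left(9 \right)}} = \frac{1}{-2934 - 2} = \frac{1}{-2936} = - \frac{1}{2936}$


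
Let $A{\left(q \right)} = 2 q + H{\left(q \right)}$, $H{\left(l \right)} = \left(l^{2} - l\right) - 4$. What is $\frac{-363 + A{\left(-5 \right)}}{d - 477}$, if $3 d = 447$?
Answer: $\frac{347}{328} \approx 1.0579$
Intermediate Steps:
$H{\left(l \right)} = -4 + l^{2} - l$
$d = 149$ ($d = \frac{1}{3} \cdot 447 = 149$)
$A{\left(q \right)} = -4 + q + q^{2}$ ($A{\left(q \right)} = 2 q - \left(4 + q - q^{2}\right) = -4 + q + q^{2}$)
$\frac{-363 + A{\left(-5 \right)}}{d - 477} = \frac{-363 - \left(9 - 25\right)}{149 - 477} = \frac{-363 - -16}{-328} = \left(-363 + 16\right) \left(- \frac{1}{328}\right) = \left(-347\right) \left(- \frac{1}{328}\right) = \frac{347}{328}$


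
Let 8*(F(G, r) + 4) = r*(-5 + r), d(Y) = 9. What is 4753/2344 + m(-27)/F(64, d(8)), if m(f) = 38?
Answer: 182897/2344 ≈ 78.028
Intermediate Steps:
F(G, r) = -4 + r*(-5 + r)/8 (F(G, r) = -4 + (r*(-5 + r))/8 = -4 + r*(-5 + r)/8)
4753/2344 + m(-27)/F(64, d(8)) = 4753/2344 + 38/(-4 - 5/8*9 + (⅛)*9²) = 4753*(1/2344) + 38/(-4 - 45/8 + (⅛)*81) = 4753/2344 + 38/(-4 - 45/8 + 81/8) = 4753/2344 + 38/(½) = 4753/2344 + 38*2 = 4753/2344 + 76 = 182897/2344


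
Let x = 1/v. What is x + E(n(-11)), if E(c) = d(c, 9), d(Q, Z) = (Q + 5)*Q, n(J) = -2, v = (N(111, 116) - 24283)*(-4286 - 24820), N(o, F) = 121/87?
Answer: -122972849971/20495475000 ≈ -6.0000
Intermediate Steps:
N(o, F) = 121/87 (N(o, F) = 121*(1/87) = 121/87)
v = 20495475000/29 (v = (121/87 - 24283)*(-4286 - 24820) = -2112500/87*(-29106) = 20495475000/29 ≈ 7.0674e+8)
d(Q, Z) = Q*(5 + Q) (d(Q, Z) = (5 + Q)*Q = Q*(5 + Q))
E(c) = c*(5 + c)
x = 29/20495475000 (x = 1/(20495475000/29) = 29/20495475000 ≈ 1.4149e-9)
x + E(n(-11)) = 29/20495475000 - 2*(5 - 2) = 29/20495475000 - 2*3 = 29/20495475000 - 6 = -122972849971/20495475000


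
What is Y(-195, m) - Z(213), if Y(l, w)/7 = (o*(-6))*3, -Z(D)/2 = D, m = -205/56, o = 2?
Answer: 174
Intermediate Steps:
m = -205/56 (m = -205*1/56 = -205/56 ≈ -3.6607)
Z(D) = -2*D
Y(l, w) = -252 (Y(l, w) = 7*((2*(-6))*3) = 7*(-12*3) = 7*(-36) = -252)
Y(-195, m) - Z(213) = -252 - (-2)*213 = -252 - 1*(-426) = -252 + 426 = 174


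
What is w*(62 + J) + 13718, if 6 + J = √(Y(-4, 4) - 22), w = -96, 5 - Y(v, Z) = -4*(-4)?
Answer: 8342 - 96*I*√33 ≈ 8342.0 - 551.48*I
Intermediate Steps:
Y(v, Z) = -11 (Y(v, Z) = 5 - (-4)*(-4) = 5 - 1*16 = 5 - 16 = -11)
J = -6 + I*√33 (J = -6 + √(-11 - 22) = -6 + √(-33) = -6 + I*√33 ≈ -6.0 + 5.7446*I)
w*(62 + J) + 13718 = -96*(62 + (-6 + I*√33)) + 13718 = -96*(56 + I*√33) + 13718 = (-5376 - 96*I*√33) + 13718 = 8342 - 96*I*√33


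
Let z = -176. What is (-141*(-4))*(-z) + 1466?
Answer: 100730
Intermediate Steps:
(-141*(-4))*(-z) + 1466 = (-141*(-4))*(-1*(-176)) + 1466 = 564*176 + 1466 = 99264 + 1466 = 100730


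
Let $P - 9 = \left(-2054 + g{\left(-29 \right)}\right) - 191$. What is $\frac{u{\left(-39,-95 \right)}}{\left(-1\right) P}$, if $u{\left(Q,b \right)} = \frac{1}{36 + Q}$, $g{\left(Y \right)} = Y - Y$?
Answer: $- \frac{1}{6708} \approx -0.00014908$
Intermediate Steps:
$g{\left(Y \right)} = 0$
$P = -2236$ ($P = 9 + \left(\left(-2054 + 0\right) - 191\right) = 9 - 2245 = -2236$)
$\frac{u{\left(-39,-95 \right)}}{\left(-1\right) P} = \frac{1}{\left(36 - 39\right) \left(\left(-1\right) \left(-2236\right)\right)} = \frac{1}{\left(-3\right) 2236} = \left(- \frac{1}{3}\right) \frac{1}{2236} = - \frac{1}{6708}$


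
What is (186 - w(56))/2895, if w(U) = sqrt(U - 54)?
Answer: 62/965 - sqrt(2)/2895 ≈ 0.063760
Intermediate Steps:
w(U) = sqrt(-54 + U)
(186 - w(56))/2895 = (186 - sqrt(-54 + 56))/2895 = (186 - sqrt(2))*(1/2895) = 62/965 - sqrt(2)/2895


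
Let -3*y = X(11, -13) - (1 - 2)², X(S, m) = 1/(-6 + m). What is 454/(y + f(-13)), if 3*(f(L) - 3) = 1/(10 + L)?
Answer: 38817/277 ≈ 140.13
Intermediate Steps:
f(L) = 3 + 1/(3*(10 + L))
y = 20/57 (y = -(1/(-6 - 13) - (1 - 2)²)/3 = -(1/(-19) - 1*(-1)²)/3 = -(-1/19 - 1*1)/3 = -(-1/19 - 1)/3 = -⅓*(-20/19) = 20/57 ≈ 0.35088)
454/(y + f(-13)) = 454/(20/57 + (91 + 9*(-13))/(3*(10 - 13))) = 454/(20/57 + (⅓)*(91 - 117)/(-3)) = 454/(20/57 + (⅓)*(-⅓)*(-26)) = 454/(20/57 + 26/9) = 454/(554/171) = 454*(171/554) = 38817/277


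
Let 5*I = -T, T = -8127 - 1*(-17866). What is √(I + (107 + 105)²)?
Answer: √1074905/5 ≈ 207.36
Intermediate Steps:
T = 9739 (T = -8127 + 17866 = 9739)
I = -9739/5 (I = (-1*9739)/5 = (⅕)*(-9739) = -9739/5 ≈ -1947.8)
√(I + (107 + 105)²) = √(-9739/5 + (107 + 105)²) = √(-9739/5 + 212²) = √(-9739/5 + 44944) = √(214981/5) = √1074905/5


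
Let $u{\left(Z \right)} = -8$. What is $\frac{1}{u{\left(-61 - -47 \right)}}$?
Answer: $- \frac{1}{8} \approx -0.125$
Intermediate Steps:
$\frac{1}{u{\left(-61 - -47 \right)}} = \frac{1}{-8} = - \frac{1}{8}$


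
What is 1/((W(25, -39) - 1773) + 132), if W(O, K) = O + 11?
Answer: -1/1605 ≈ -0.00062305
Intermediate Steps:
W(O, K) = 11 + O
1/((W(25, -39) - 1773) + 132) = 1/(((11 + 25) - 1773) + 132) = 1/((36 - 1773) + 132) = 1/(-1737 + 132) = 1/(-1605) = -1/1605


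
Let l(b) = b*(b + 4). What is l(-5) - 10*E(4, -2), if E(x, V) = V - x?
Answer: 65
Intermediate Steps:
l(b) = b*(4 + b)
l(-5) - 10*E(4, -2) = -5*(4 - 5) - 10*(-2 - 1*4) = -5*(-1) - 10*(-2 - 4) = 5 - 10*(-6) = 5 + 60 = 65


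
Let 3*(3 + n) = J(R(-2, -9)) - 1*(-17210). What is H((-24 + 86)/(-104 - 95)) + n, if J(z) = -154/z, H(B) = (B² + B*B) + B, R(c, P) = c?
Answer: 684212128/118803 ≈ 5759.2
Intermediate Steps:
H(B) = B + 2*B² (H(B) = (B² + B²) + B = 2*B² + B = B + 2*B²)
n = 17278/3 (n = -3 + (-154/(-2) - 1*(-17210))/3 = -3 + (-154*(-½) + 17210)/3 = -3 + (77 + 17210)/3 = -3 + (⅓)*17287 = -3 + 17287/3 = 17278/3 ≈ 5759.3)
H((-24 + 86)/(-104 - 95)) + n = ((-24 + 86)/(-104 - 95))*(1 + 2*((-24 + 86)/(-104 - 95))) + 17278/3 = (62/(-199))*(1 + 2*(62/(-199))) + 17278/3 = (62*(-1/199))*(1 + 2*(62*(-1/199))) + 17278/3 = -62*(1 + 2*(-62/199))/199 + 17278/3 = -62*(1 - 124/199)/199 + 17278/3 = -62/199*75/199 + 17278/3 = -4650/39601 + 17278/3 = 684212128/118803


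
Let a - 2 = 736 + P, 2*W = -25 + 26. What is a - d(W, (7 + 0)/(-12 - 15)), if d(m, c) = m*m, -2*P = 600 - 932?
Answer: 3615/4 ≈ 903.75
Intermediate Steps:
W = 1/2 (W = (-25 + 26)/2 = (1/2)*1 = 1/2 ≈ 0.50000)
P = 166 (P = -(600 - 932)/2 = -1/2*(-332) = 166)
d(m, c) = m**2
a = 904 (a = 2 + (736 + 166) = 2 + 902 = 904)
a - d(W, (7 + 0)/(-12 - 15)) = 904 - (1/2)**2 = 904 - 1*1/4 = 904 - 1/4 = 3615/4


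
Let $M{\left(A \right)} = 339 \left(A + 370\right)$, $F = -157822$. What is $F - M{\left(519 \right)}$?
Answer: $-459193$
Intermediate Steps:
$M{\left(A \right)} = 125430 + 339 A$ ($M{\left(A \right)} = 339 \left(370 + A\right) = 125430 + 339 A$)
$F - M{\left(519 \right)} = -157822 - \left(125430 + 339 \cdot 519\right) = -157822 - \left(125430 + 175941\right) = -157822 - 301371 = -459193$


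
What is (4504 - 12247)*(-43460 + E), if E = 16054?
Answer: 212204658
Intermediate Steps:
(4504 - 12247)*(-43460 + E) = (4504 - 12247)*(-43460 + 16054) = -7743*(-27406) = 212204658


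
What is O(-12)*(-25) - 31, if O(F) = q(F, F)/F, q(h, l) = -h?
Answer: -6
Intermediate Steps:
O(F) = -1 (O(F) = (-F)/F = -1)
O(-12)*(-25) - 31 = -1*(-25) - 31 = 25 - 31 = -6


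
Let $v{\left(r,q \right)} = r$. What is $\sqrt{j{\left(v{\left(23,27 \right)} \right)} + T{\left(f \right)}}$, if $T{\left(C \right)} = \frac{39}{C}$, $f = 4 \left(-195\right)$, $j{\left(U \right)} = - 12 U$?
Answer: $\frac{i \sqrt{27605}}{10} \approx 16.615 i$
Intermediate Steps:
$f = -780$
$\sqrt{j{\left(v{\left(23,27 \right)} \right)} + T{\left(f \right)}} = \sqrt{\left(-12\right) 23 + \frac{39}{-780}} = \sqrt{-276 + 39 \left(- \frac{1}{780}\right)} = \sqrt{-276 - \frac{1}{20}} = \sqrt{- \frac{5521}{20}} = \frac{i \sqrt{27605}}{10}$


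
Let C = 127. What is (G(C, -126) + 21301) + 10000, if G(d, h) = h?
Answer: 31175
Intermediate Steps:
(G(C, -126) + 21301) + 10000 = (-126 + 21301) + 10000 = 21175 + 10000 = 31175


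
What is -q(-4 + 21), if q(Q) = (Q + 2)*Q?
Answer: -323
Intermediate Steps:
q(Q) = Q*(2 + Q) (q(Q) = (2 + Q)*Q = Q*(2 + Q))
-q(-4 + 21) = -(-4 + 21)*(2 + (-4 + 21)) = -17*(2 + 17) = -17*19 = -1*323 = -323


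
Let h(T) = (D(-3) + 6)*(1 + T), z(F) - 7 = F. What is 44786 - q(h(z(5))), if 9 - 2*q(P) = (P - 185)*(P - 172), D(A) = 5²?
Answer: 139921/2 ≈ 69961.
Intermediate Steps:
z(F) = 7 + F
D(A) = 25
h(T) = 31 + 31*T (h(T) = (25 + 6)*(1 + T) = 31*(1 + T) = 31 + 31*T)
q(P) = 9/2 - (-185 + P)*(-172 + P)/2 (q(P) = 9/2 - (P - 185)*(P - 172)/2 = 9/2 - (-185 + P)*(-172 + P)/2)
44786 - q(h(z(5))) = 44786 - (-31811/2 - (31 + 31*(7 + 5))²/2 + 357*(31 + 31*(7 + 5))/2) = 44786 - (-31811/2 - (31 + 31*12)²/2 + 357*(31 + 31*12)/2) = 44786 - (-31811/2 - (31 + 372)²/2 + 357*(31 + 372)/2) = 44786 - (-31811/2 - ½*403² + (357/2)*403) = 44786 - (-31811/2 - ½*162409 + 143871/2) = 44786 - (-31811/2 - 162409/2 + 143871/2) = 44786 - 1*(-50349/2) = 44786 + 50349/2 = 139921/2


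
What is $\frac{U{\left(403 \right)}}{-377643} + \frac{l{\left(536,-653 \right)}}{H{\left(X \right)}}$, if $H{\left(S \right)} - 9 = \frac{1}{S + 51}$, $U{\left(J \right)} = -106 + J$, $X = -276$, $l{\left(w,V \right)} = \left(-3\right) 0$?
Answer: $- \frac{99}{125881} \approx -0.00078646$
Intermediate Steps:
$l{\left(w,V \right)} = 0$
$H{\left(S \right)} = 9 + \frac{1}{51 + S}$ ($H{\left(S \right)} = 9 + \frac{1}{S + 51} = 9 + \frac{1}{51 + S}$)
$\frac{U{\left(403 \right)}}{-377643} + \frac{l{\left(536,-653 \right)}}{H{\left(X \right)}} = \frac{-106 + 403}{-377643} + \frac{0}{\frac{1}{51 - 276} \left(460 + 9 \left(-276\right)\right)} = 297 \left(- \frac{1}{377643}\right) + \frac{0}{\frac{1}{-225} \left(460 - 2484\right)} = - \frac{99}{125881} + \frac{0}{\left(- \frac{1}{225}\right) \left(-2024\right)} = - \frac{99}{125881} + \frac{0}{\frac{2024}{225}} = - \frac{99}{125881} + 0 \cdot \frac{225}{2024} = - \frac{99}{125881} + 0 = - \frac{99}{125881}$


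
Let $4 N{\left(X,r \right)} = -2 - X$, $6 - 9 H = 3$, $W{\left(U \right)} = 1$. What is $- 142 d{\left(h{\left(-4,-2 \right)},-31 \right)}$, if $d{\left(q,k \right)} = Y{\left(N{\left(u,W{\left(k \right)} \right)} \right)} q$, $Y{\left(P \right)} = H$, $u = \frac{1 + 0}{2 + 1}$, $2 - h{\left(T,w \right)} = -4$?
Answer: $-284$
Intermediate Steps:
$h{\left(T,w \right)} = 6$ ($h{\left(T,w \right)} = 2 - -4 = 2 + 4 = 6$)
$H = \frac{1}{3}$ ($H = \frac{2}{3} - \frac{1}{3} = \frac{1}{3} \approx 0.33333$)
$u = \frac{1}{3}$ ($u = 1 \cdot \frac{1}{3} = \frac{1}{3} \approx 0.33333$)
$N{\left(X,r \right)} = - \frac{1}{2} - \frac{X}{4}$ ($N{\left(X,r \right)} = \frac{-2 - X}{4} = - \frac{1}{2} - \frac{X}{4}$)
$Y{\left(P \right)} = \frac{1}{3}$
$d{\left(q,k \right)} = \frac{q}{3}$
$- 142 d{\left(h{\left(-4,-2 \right)},-31 \right)} = - 142 \cdot \frac{1}{3} \cdot 6 = \left(-142\right) 2 = -284$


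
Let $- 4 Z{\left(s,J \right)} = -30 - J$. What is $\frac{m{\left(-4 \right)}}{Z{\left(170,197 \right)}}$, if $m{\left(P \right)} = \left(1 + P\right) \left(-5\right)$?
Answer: $\frac{60}{227} \approx 0.26432$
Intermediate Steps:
$m{\left(P \right)} = -5 - 5 P$
$Z{\left(s,J \right)} = \frac{15}{2} + \frac{J}{4}$ ($Z{\left(s,J \right)} = - \frac{-30 - J}{4} = \frac{15}{2} + \frac{J}{4}$)
$\frac{m{\left(-4 \right)}}{Z{\left(170,197 \right)}} = \frac{-5 - -20}{\frac{15}{2} + \frac{1}{4} \cdot 197} = \frac{-5 + 20}{\frac{15}{2} + \frac{197}{4}} = \frac{15}{\frac{227}{4}} = 15 \cdot \frac{4}{227} = \frac{60}{227}$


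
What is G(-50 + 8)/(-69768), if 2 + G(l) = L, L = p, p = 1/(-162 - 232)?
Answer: 263/9162864 ≈ 2.8703e-5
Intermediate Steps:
p = -1/394 (p = 1/(-394) = -1/394 ≈ -0.0025381)
L = -1/394 ≈ -0.0025381
G(l) = -789/394 (G(l) = -2 - 1/394 = -789/394)
G(-50 + 8)/(-69768) = -789/394/(-69768) = -789/394*(-1/69768) = 263/9162864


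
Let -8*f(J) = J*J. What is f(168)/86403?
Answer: -1176/28801 ≈ -0.040832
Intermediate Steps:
f(J) = -J**2/8 (f(J) = -J*J/8 = -J**2/8)
f(168)/86403 = -1/8*168**2/86403 = -1/8*28224*(1/86403) = -3528*1/86403 = -1176/28801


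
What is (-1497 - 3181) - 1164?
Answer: -5842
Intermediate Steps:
(-1497 - 3181) - 1164 = -4678 - 1164 = -5842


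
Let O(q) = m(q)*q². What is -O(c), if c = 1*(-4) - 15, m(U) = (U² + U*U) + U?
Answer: -253783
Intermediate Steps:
m(U) = U + 2*U² (m(U) = (U² + U²) + U = 2*U² + U = U + 2*U²)
c = -19 (c = -4 - 15 = -19)
O(q) = q³*(1 + 2*q) (O(q) = (q*(1 + 2*q))*q² = q³*(1 + 2*q))
-O(c) = -(-19)³*(1 + 2*(-19)) = -(-6859)*(1 - 38) = -(-6859)*(-37) = -1*253783 = -253783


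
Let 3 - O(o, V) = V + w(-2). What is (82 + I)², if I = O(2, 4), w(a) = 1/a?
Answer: 26569/4 ≈ 6642.3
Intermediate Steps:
w(a) = 1/a
O(o, V) = 7/2 - V (O(o, V) = 3 - (V + 1/(-2)) = 3 - (V - ½) = 3 - (-½ + V) = 3 + (½ - V) = 7/2 - V)
I = -½ (I = 7/2 - 1*4 = 7/2 - 4 = -½ ≈ -0.50000)
(82 + I)² = (82 - ½)² = (163/2)² = 26569/4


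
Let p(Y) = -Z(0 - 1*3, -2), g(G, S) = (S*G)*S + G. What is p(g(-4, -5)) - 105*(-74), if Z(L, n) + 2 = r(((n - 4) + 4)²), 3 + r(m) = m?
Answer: 7771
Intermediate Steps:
r(m) = -3 + m
Z(L, n) = -5 + n² (Z(L, n) = -2 + (-3 + ((n - 4) + 4)²) = -2 + (-3 + ((-4 + n) + 4)²) = -2 + (-3 + n²) = -5 + n²)
g(G, S) = G + G*S² (g(G, S) = (G*S)*S + G = G*S² + G = G + G*S²)
p(Y) = 1 (p(Y) = -(-5 + (-2)²) = -(-5 + 4) = -1*(-1) = 1)
p(g(-4, -5)) - 105*(-74) = 1 - 105*(-74) = 1 + 7770 = 7771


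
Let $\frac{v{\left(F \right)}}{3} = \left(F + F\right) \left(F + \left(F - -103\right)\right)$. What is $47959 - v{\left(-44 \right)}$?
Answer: $51919$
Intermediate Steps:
$v{\left(F \right)} = 6 F \left(103 + 2 F\right)$ ($v{\left(F \right)} = 3 \left(F + F\right) \left(F + \left(F - -103\right)\right) = 3 \cdot 2 F \left(F + \left(F + 103\right)\right) = 3 \cdot 2 F \left(F + \left(103 + F\right)\right) = 3 \cdot 2 F \left(103 + 2 F\right) = 6 F \left(103 + 2 F\right)$)
$47959 - v{\left(-44 \right)} = 47959 - 6 \left(-44\right) \left(103 + 2 \left(-44\right)\right) = 47959 - 6 \left(-44\right) \left(103 - 88\right) = 47959 - 6 \left(-44\right) 15 = 47959 - -3960 = 47959 + 3960 = 51919$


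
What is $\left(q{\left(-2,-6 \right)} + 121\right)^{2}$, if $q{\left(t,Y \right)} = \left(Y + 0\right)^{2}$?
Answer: $24649$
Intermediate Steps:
$q{\left(t,Y \right)} = Y^{2}$
$\left(q{\left(-2,-6 \right)} + 121\right)^{2} = \left(\left(-6\right)^{2} + 121\right)^{2} = \left(36 + 121\right)^{2} = 157^{2} = 24649$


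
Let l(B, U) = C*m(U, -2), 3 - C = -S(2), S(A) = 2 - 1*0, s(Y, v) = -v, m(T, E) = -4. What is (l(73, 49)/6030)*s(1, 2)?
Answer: 4/603 ≈ 0.0066335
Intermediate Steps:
S(A) = 2 (S(A) = 2 + 0 = 2)
C = 5 (C = 3 - (-1)*2 = 3 - 1*(-2) = 3 + 2 = 5)
l(B, U) = -20 (l(B, U) = 5*(-4) = -20)
(l(73, 49)/6030)*s(1, 2) = (-20/6030)*(-1*2) = -20*1/6030*(-2) = -2/603*(-2) = 4/603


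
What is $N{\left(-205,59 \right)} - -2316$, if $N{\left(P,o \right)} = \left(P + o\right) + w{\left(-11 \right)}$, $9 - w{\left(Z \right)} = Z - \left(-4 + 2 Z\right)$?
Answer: $2164$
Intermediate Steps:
$w{\left(Z \right)} = 5 + Z$ ($w{\left(Z \right)} = 9 - \left(Z - \left(-4 + 2 Z\right)\right) = 9 - \left(4 - Z\right) = 9 + \left(-4 + Z\right) = 5 + Z$)
$N{\left(P,o \right)} = -6 + P + o$ ($N{\left(P,o \right)} = \left(P + o\right) + \left(5 - 11\right) = \left(P + o\right) - 6 = -6 + P + o$)
$N{\left(-205,59 \right)} - -2316 = \left(-6 - 205 + 59\right) - -2316 = -152 + 2316 = 2164$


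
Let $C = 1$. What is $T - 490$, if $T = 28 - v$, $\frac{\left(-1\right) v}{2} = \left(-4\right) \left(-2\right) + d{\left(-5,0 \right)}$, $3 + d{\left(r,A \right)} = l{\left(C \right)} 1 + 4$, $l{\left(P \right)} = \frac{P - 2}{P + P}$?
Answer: $-445$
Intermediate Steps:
$l{\left(P \right)} = \frac{-2 + P}{2 P}$
$d{\left(r,A \right)} = \frac{1}{2}$ ($d{\left(r,A \right)} = -3 + \left(\frac{-2 + 1}{2 \cdot 1} \cdot 1 + 4\right) = -3 + \left(\frac{1}{2} \cdot 1 \left(-1\right) 1 + 4\right) = -3 + \left(\left(- \frac{1}{2}\right) 1 + 4\right) = -3 + \left(- \frac{1}{2} + 4\right) = -3 + \frac{7}{2} = \frac{1}{2}$)
$v = -17$ ($v = - 2 \left(\left(-4\right) \left(-2\right) + \frac{1}{2}\right) = - 2 \left(8 + \frac{1}{2}\right) = \left(-2\right) \frac{17}{2} = -17$)
$T = 45$ ($T = 28 - -17 = 28 + 17 = 45$)
$T - 490 = 45 - 490 = -445$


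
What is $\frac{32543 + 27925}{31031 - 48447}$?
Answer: $- \frac{15117}{4354} \approx -3.472$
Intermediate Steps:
$\frac{32543 + 27925}{31031 - 48447} = \frac{60468}{-17416} = 60468 \left(- \frac{1}{17416}\right) = - \frac{15117}{4354}$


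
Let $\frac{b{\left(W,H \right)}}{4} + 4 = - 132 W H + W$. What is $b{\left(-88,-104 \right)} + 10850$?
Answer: $-4821774$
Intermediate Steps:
$b{\left(W,H \right)} = -16 + 4 W - 528 H W$ ($b{\left(W,H \right)} = -16 + 4 \left(- 132 W H + W\right) = -16 + 4 \left(- 132 H W + W\right) = -16 + 4 \left(W - 132 H W\right) = -16 - \left(- 4 W + 528 H W\right) = -16 + 4 W - 528 H W$)
$b{\left(-88,-104 \right)} + 10850 = \left(-16 + 4 \left(-88\right) - \left(-54912\right) \left(-88\right)\right) + 10850 = \left(-16 - 352 - 4832256\right) + 10850 = -4832624 + 10850 = -4821774$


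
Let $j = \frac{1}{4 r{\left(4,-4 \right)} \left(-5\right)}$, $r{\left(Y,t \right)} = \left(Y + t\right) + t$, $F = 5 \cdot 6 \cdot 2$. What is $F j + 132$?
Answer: $\frac{531}{4} \approx 132.75$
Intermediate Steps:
$F = 60$ ($F = 30 \cdot 2 = 60$)
$r{\left(Y,t \right)} = Y + 2 t$
$j = \frac{1}{80}$ ($j = \frac{1}{4 \left(4 + 2 \left(-4\right)\right) \left(-5\right)} = \frac{1}{4 \left(4 - 8\right) \left(-5\right)} = \frac{1}{4 \left(-4\right) \left(-5\right)} = \frac{1}{\left(-16\right) \left(-5\right)} = \frac{1}{80} \approx 0.0125$)
$F j + 132 = 60 \cdot \frac{1}{80} + 132 = \frac{3}{4} + 132 = \frac{531}{4}$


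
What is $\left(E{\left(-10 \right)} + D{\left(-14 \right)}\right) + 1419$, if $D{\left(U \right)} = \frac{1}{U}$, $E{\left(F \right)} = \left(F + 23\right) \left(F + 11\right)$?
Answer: $\frac{20047}{14} \approx 1431.9$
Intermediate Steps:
$E{\left(F \right)} = \left(11 + F\right) \left(23 + F\right)$ ($E{\left(F \right)} = \left(23 + F\right) \left(11 + F\right) = \left(11 + F\right) \left(23 + F\right)$)
$\left(E{\left(-10 \right)} + D{\left(-14 \right)}\right) + 1419 = \left(\left(253 + \left(-10\right)^{2} + 34 \left(-10\right)\right) + \frac{1}{-14}\right) + 1419 = \left(\left(253 + 100 - 340\right) - \frac{1}{14}\right) + 1419 = \left(13 - \frac{1}{14}\right) + 1419 = \frac{181}{14} + 1419 = \frac{20047}{14}$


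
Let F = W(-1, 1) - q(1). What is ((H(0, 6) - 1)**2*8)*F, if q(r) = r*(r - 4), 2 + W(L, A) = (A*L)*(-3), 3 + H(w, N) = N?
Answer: 128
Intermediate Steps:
H(w, N) = -3 + N
W(L, A) = -2 - 3*A*L (W(L, A) = -2 + (A*L)*(-3) = -2 - 3*A*L)
q(r) = r*(-4 + r)
F = 4 (F = (-2 - 3*1*(-1)) - (-4 + 1) = (-2 + 3) - (-3) = 1 - 1*(-3) = 1 + 3 = 4)
((H(0, 6) - 1)**2*8)*F = (((-3 + 6) - 1)**2*8)*4 = ((3 - 1)**2*8)*4 = (2**2*8)*4 = (4*8)*4 = 32*4 = 128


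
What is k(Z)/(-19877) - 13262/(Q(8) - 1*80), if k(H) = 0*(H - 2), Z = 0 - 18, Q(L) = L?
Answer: 6631/36 ≈ 184.19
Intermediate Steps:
Z = -18 (Z = 0 - 6*3 = 0 - 18 = -18)
k(H) = 0 (k(H) = 0*(-2 + H) = 0)
k(Z)/(-19877) - 13262/(Q(8) - 1*80) = 0/(-19877) - 13262/(8 - 1*80) = 0*(-1/19877) - 13262/(8 - 80) = 0 - 13262/(-72) = 0 - 13262*(-1/72) = 0 + 6631/36 = 6631/36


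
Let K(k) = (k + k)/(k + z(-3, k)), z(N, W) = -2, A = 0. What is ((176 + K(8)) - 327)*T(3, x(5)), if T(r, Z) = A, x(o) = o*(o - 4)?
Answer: 0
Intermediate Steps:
x(o) = o*(-4 + o)
T(r, Z) = 0
K(k) = 2*k/(-2 + k) (K(k) = (k + k)/(k - 2) = (2*k)/(-2 + k) = 2*k/(-2 + k))
((176 + K(8)) - 327)*T(3, x(5)) = ((176 + 2*8/(-2 + 8)) - 327)*0 = ((176 + 2*8/6) - 327)*0 = ((176 + 2*8*(⅙)) - 327)*0 = ((176 + 8/3) - 327)*0 = (536/3 - 327)*0 = -445/3*0 = 0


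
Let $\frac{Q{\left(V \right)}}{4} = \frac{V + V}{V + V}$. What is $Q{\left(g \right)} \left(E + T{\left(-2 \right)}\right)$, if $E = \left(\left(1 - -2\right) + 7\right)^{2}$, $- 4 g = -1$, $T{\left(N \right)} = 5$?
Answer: $420$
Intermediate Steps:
$g = \frac{1}{4}$ ($g = \left(- \frac{1}{4}\right) \left(-1\right) = \frac{1}{4} \approx 0.25$)
$E = 100$ ($E = \left(\left(1 + 2\right) + 7\right)^{2} = \left(3 + 7\right)^{2} = 10^{2} = 100$)
$Q{\left(V \right)} = 4$ ($Q{\left(V \right)} = 4 \frac{V + V}{V + V} = 4 \frac{2 V}{2 V} = 4 \cdot 2 V \frac{1}{2 V} = 4 \cdot 1 = 4$)
$Q{\left(g \right)} \left(E + T{\left(-2 \right)}\right) = 4 \left(100 + 5\right) = 4 \cdot 105 = 420$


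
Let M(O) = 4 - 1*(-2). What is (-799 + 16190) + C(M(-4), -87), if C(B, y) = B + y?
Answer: 15310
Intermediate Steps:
M(O) = 6 (M(O) = 4 + 2 = 6)
(-799 + 16190) + C(M(-4), -87) = (-799 + 16190) + (6 - 87) = 15391 - 81 = 15310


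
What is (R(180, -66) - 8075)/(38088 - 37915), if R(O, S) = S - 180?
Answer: -8321/173 ≈ -48.098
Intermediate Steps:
R(O, S) = -180 + S
(R(180, -66) - 8075)/(38088 - 37915) = ((-180 - 66) - 8075)/(38088 - 37915) = (-246 - 8075)/173 = -8321*1/173 = -8321/173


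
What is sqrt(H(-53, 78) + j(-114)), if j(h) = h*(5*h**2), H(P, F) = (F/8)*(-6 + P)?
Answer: I*sqrt(29633181)/2 ≈ 2721.8*I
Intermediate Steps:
H(P, F) = F*(-6 + P)/8 (H(P, F) = (F*(1/8))*(-6 + P) = (F/8)*(-6 + P) = F*(-6 + P)/8)
j(h) = 5*h**3
sqrt(H(-53, 78) + j(-114)) = sqrt((1/8)*78*(-6 - 53) + 5*(-114)**3) = sqrt((1/8)*78*(-59) + 5*(-1481544)) = sqrt(-2301/4 - 7407720) = sqrt(-29633181/4) = I*sqrt(29633181)/2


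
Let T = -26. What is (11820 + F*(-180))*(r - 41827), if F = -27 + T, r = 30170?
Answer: -248993520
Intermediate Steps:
F = -53 (F = -27 - 26 = -53)
(11820 + F*(-180))*(r - 41827) = (11820 - 53*(-180))*(30170 - 41827) = (11820 + 9540)*(-11657) = 21360*(-11657) = -248993520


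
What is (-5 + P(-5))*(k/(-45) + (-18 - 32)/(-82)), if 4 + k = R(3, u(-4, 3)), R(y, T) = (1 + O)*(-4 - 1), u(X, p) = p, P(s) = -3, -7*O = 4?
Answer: -77104/12915 ≈ -5.9701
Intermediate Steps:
O = -4/7 (O = -⅐*4 = -4/7 ≈ -0.57143)
R(y, T) = -15/7 (R(y, T) = (1 - 4/7)*(-4 - 1) = (3/7)*(-5) = -15/7)
k = -43/7 (k = -4 - 15/7 = -43/7 ≈ -6.1429)
(-5 + P(-5))*(k/(-45) + (-18 - 32)/(-82)) = (-5 - 3)*(-43/7/(-45) + (-18 - 32)/(-82)) = -8*(-43/7*(-1/45) - 50*(-1/82)) = -8*(43/315 + 25/41) = -8*9638/12915 = -77104/12915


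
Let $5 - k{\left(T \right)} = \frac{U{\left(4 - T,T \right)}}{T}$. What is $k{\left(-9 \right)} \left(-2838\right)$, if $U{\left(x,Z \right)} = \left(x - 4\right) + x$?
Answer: $- \frac{63382}{3} \approx -21127.0$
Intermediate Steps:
$U{\left(x,Z \right)} = -4 + 2 x$ ($U{\left(x,Z \right)} = \left(-4 + x\right) + x = -4 + 2 x$)
$k{\left(T \right)} = 5 - \frac{4 - 2 T}{T}$ ($k{\left(T \right)} = 5 - \frac{-4 + 2 \left(4 - T\right)}{T} = 5 - \frac{-4 - \left(-8 + 2 T\right)}{T} = 5 - \frac{4 - 2 T}{T}$)
$k{\left(-9 \right)} \left(-2838\right) = \left(7 - \frac{4}{-9}\right) \left(-2838\right) = \left(7 - - \frac{4}{9}\right) \left(-2838\right) = \left(7 + \frac{4}{9}\right) \left(-2838\right) = \frac{67}{9} \left(-2838\right) = - \frac{63382}{3}$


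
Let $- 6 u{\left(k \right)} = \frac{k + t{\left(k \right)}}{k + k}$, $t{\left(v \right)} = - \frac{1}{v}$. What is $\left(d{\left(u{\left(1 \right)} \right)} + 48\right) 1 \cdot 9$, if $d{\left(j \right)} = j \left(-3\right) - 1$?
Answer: $423$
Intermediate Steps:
$u{\left(k \right)} = - \frac{k - \frac{1}{k}}{12 k}$ ($u{\left(k \right)} = - \frac{\left(k - \frac{1}{k}\right) \frac{1}{k + k}}{6} = - \frac{\left(k - \frac{1}{k}\right) \frac{1}{2 k}}{6} = - \frac{\frac{1}{2} \frac{1}{k} \left(k - \frac{1}{k}\right)}{6} = - \frac{k - \frac{1}{k}}{12 k}$)
$d{\left(j \right)} = -1 - 3 j$ ($d{\left(j \right)} = - 3 j - 1 = -1 - 3 j$)
$\left(d{\left(u{\left(1 \right)} \right)} + 48\right) 1 \cdot 9 = \left(\left(-1 - 3 \frac{1 - 1^{2}}{12 \cdot 1}\right) + 48\right) 1 \cdot 9 = \left(\left(-1 - 3 \cdot \frac{1}{12} \cdot 1 \left(1 - 1\right)\right) + 48\right) 9 = \left(\left(-1 - 3 \cdot \frac{1}{12} \cdot 1 \cdot 0\right) + 48\right) 9 = \left(\left(-1 - 0\right) + 48\right) 9 = \left(\left(-1 + 0\right) + 48\right) 9 = \left(-1 + 48\right) 9 = 47 \cdot 9 = 423$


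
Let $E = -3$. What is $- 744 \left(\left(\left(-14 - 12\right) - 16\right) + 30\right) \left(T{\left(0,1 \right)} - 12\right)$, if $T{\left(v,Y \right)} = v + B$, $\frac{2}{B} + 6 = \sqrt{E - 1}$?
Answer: $- \frac{549072}{5} - \frac{4464 i}{5} \approx -1.0981 \cdot 10^{5} - 892.8 i$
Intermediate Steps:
$B = \frac{-6 - 2 i}{20}$ ($B = \frac{2}{-6 + \sqrt{-3 - 1}} = \frac{2}{-6 + \sqrt{-4}} = \frac{2}{-6 + 2 i} = 2 \frac{-6 - 2 i}{40} = \frac{-6 - 2 i}{20} \approx -0.3 - 0.1 i$)
$T{\left(v,Y \right)} = - \frac{3}{10} + v - \frac{i}{10}$ ($T{\left(v,Y \right)} = v - \left(\frac{3}{10} + \frac{i}{10}\right) = - \frac{3}{10} + v - \frac{i}{10}$)
$- 744 \left(\left(\left(-14 - 12\right) - 16\right) + 30\right) \left(T{\left(0,1 \right)} - 12\right) = - 744 \left(\left(\left(-14 - 12\right) - 16\right) + 30\right) \left(\left(- \frac{3}{10} + 0 - \frac{i}{10}\right) - 12\right) = - 744 \left(\left(-26 - 16\right) + 30\right) \left(\left(- \frac{3}{10} - \frac{i}{10}\right) - 12\right) = - 744 \left(-42 + 30\right) \left(- \frac{123}{10} - \frac{i}{10}\right) = - 744 \left(- 12 \left(- \frac{123}{10} - \frac{i}{10}\right)\right) = - 744 \left(\frac{738}{5} + \frac{6 i}{5}\right) = - \frac{549072}{5} - \frac{4464 i}{5}$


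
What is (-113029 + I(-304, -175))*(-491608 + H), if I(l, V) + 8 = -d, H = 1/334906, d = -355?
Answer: 9276121337308827/167453 ≈ 5.5395e+10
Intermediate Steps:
H = 1/334906 ≈ 2.9859e-6
I(l, V) = 347 (I(l, V) = -8 - 1*(-355) = -8 + 355 = 347)
(-113029 + I(-304, -175))*(-491608 + H) = (-113029 + 347)*(-491608 + 1/334906) = -112682*(-164642468847/334906) = 9276121337308827/167453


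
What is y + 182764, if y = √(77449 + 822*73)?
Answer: 182764 + √137455 ≈ 1.8313e+5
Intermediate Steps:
y = √137455 (y = √(77449 + 60006) = √137455 ≈ 370.75)
y + 182764 = √137455 + 182764 = 182764 + √137455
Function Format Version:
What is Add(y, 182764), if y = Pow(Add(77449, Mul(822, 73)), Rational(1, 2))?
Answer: Add(182764, Pow(137455, Rational(1, 2))) ≈ 1.8313e+5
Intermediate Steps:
y = Pow(137455, Rational(1, 2)) (y = Pow(Add(77449, 60006), Rational(1, 2)) = Pow(137455, Rational(1, 2)) ≈ 370.75)
Add(y, 182764) = Add(Pow(137455, Rational(1, 2)), 182764) = Add(182764, Pow(137455, Rational(1, 2)))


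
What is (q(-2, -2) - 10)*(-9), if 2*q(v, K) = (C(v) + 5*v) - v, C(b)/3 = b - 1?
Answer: 333/2 ≈ 166.50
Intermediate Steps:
C(b) = -3 + 3*b (C(b) = 3*(b - 1) = 3*(-1 + b) = -3 + 3*b)
q(v, K) = -3/2 + 7*v/2 (q(v, K) = (((-3 + 3*v) + 5*v) - v)/2 = ((-3 + 8*v) - v)/2 = (-3 + 7*v)/2 = -3/2 + 7*v/2)
(q(-2, -2) - 10)*(-9) = ((-3/2 + (7/2)*(-2)) - 10)*(-9) = ((-3/2 - 7) - 10)*(-9) = (-17/2 - 10)*(-9) = -37/2*(-9) = 333/2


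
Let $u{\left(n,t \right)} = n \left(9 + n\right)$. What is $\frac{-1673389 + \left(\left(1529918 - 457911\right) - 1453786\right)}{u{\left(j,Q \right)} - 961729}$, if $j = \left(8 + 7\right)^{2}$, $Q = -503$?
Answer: $\frac{2055168}{909079} \approx 2.2607$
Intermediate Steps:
$j = 225$ ($j = 15^{2} = 225$)
$\frac{-1673389 + \left(\left(1529918 - 457911\right) - 1453786\right)}{u{\left(j,Q \right)} - 961729} = \frac{-1673389 + \left(\left(1529918 - 457911\right) - 1453786\right)}{225 \left(9 + 225\right) - 961729} = \frac{-1673389 + \left(1072007 - 1453786\right)}{225 \cdot 234 - 961729} = \frac{-1673389 - 381779}{52650 - 961729} = - \frac{2055168}{-909079} = \left(-2055168\right) \left(- \frac{1}{909079}\right) = \frac{2055168}{909079}$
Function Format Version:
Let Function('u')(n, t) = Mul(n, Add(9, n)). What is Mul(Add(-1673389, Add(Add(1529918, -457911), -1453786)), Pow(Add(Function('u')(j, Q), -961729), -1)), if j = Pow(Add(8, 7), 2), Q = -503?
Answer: Rational(2055168, 909079) ≈ 2.2607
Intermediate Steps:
j = 225 (j = Pow(15, 2) = 225)
Mul(Add(-1673389, Add(Add(1529918, -457911), -1453786)), Pow(Add(Function('u')(j, Q), -961729), -1)) = Mul(Add(-1673389, Add(Add(1529918, -457911), -1453786)), Pow(Add(Mul(225, Add(9, 225)), -961729), -1)) = Mul(Add(-1673389, Add(1072007, -1453786)), Pow(Add(Mul(225, 234), -961729), -1)) = Mul(Add(-1673389, -381779), Pow(Add(52650, -961729), -1)) = Mul(-2055168, Pow(-909079, -1)) = Mul(-2055168, Rational(-1, 909079)) = Rational(2055168, 909079)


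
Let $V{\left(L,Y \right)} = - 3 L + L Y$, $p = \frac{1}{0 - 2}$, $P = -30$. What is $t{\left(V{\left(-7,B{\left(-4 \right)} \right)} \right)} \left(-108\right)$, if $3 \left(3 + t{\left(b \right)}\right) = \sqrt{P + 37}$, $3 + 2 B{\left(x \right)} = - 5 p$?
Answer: $324 - 36 \sqrt{7} \approx 228.75$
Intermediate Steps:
$p = - \frac{1}{2}$ ($p = \frac{1}{-2} = - \frac{1}{2} \approx -0.5$)
$B{\left(x \right)} = - \frac{1}{4}$ ($B{\left(x \right)} = - \frac{3}{2} + \frac{\left(-5\right) \left(- \frac{1}{2}\right)}{2} = - \frac{3}{2} + \frac{1}{2} \cdot \frac{5}{2} = - \frac{3}{2} + \frac{5}{4} = - \frac{1}{4}$)
$t{\left(b \right)} = -3 + \frac{\sqrt{7}}{3}$ ($t{\left(b \right)} = -3 + \frac{\sqrt{-30 + 37}}{3} = -3 + \frac{\sqrt{7}}{3}$)
$t{\left(V{\left(-7,B{\left(-4 \right)} \right)} \right)} \left(-108\right) = \left(-3 + \frac{\sqrt{7}}{3}\right) \left(-108\right) = 324 - 36 \sqrt{7}$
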